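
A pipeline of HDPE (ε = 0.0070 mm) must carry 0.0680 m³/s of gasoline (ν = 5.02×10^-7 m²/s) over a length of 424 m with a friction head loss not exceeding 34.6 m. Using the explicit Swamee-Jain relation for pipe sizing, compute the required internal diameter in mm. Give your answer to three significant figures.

Swamee-Jain (Type III): D = 0.66·[ε^1.25·(LQ²/(gh_f))^4.75 + ν·Q^9.4·(L/(gh_f))^5.2]^0.04
LQ²/(gh_f) = 0.005776; L/(gh_f) = 1.249
Term 1 = ε^1.25·(…)^4.75 = 8.40×10^-18; Term 2 = ν·Q^9.4·(…)^5.2 = 1.69×10^-17
D = 0.66·(8.40×10^-18 + 1.69×10^-17)^0.04 = 0.1431 m = 143 mm
Check: V = 4.23 m/s, Re = 1.21×10^6, f = 0.01241, h_f = 33.5 m ≈ 34.6 m ✓

D ≈ 143 mm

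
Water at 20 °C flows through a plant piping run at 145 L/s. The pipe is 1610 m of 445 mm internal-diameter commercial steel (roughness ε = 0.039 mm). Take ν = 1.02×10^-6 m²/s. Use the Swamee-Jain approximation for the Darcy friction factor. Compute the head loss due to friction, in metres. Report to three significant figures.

h_f ≈ 2.36 m

V = 4Q/(πD²) = 4·0.145/(π·0.445²) = 0.9323 m/s
Re = VD/ν = 0.9323·0.445/1.02×10^-6 = 4.07×10^5 → turbulent
ε/D = 0.039/445 = 8.76×10^-5
Swamee-Jain: f = 0.01469
h_f = f(L/D)V²/(2g) = 0.01469·(1610/0.445)·0.9323²/(2·9.81) = 2.355 m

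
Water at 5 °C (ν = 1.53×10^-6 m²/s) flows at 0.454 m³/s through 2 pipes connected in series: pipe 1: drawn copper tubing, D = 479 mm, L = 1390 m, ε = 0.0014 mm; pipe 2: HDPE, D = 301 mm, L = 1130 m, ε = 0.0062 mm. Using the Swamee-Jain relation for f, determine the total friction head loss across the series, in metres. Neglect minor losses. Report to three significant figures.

Pipe 1: V = 2.519 m/s, Re = 7.89×10^5, ε/D = 2.92×10^-6, f = 0.01215, h_1 = f(L/D)V²/2g = 11.40 m
Pipe 2: V = 6.380 m/s, Re = 1.26×10^6, ε/D = 2.06×10^-5, f = 0.01173, h_2 = f(L/D)V²/2g = 91.37 m
Series → Q common, losses add: H = Σh = 102.8 m

H ≈ 103 m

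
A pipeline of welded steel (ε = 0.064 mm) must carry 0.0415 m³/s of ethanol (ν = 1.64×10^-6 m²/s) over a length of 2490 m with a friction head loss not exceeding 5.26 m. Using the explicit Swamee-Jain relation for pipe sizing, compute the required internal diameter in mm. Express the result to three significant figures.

Swamee-Jain (Type III): D = 0.66·[ε^1.25·(LQ²/(gh_f))^4.75 + ν·Q^9.4·(L/(gh_f))^5.2]^0.04
LQ²/(gh_f) = 0.08311; L/(gh_f) = 48.26
Term 1 = ε^1.25·(…)^4.75 = 4.23×10^-11; Term 2 = ν·Q^9.4·(…)^5.2 = 9.53×10^-11
D = 0.66·(4.23×10^-11 + 9.53×10^-11)^0.04 = 0.2661 m = 266 mm
Check: V = 0.746 m/s, Re = 1.21×10^5, f = 0.01864, h_f = 4.95 m ≈ 5.26 m ✓

D ≈ 266 mm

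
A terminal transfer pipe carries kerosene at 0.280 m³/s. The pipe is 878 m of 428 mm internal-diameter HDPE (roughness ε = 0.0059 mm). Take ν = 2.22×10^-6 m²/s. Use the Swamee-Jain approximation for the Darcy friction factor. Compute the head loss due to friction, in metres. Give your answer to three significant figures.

V = 4Q/(πD²) = 4·0.280/(π·0.428²) = 1.946 m/s
Re = VD/ν = 1.946·0.428/2.22×10^-6 = 3.75×10^5 → turbulent
ε/D = 0.0059/428 = 1.38×10^-5
Swamee-Jain: f = 0.01397
h_f = f(L/D)V²/(2g) = 0.01397·(878/0.428)·1.946²/(2·9.81) = 5.534 m

h_f ≈ 5.53 m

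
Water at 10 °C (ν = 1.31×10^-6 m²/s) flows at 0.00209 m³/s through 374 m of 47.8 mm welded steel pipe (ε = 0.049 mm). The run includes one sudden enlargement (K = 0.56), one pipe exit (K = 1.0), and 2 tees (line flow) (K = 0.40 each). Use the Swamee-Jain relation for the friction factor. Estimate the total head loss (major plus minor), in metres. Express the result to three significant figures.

V = 4Q/(πD²) = 1.165 m/s; V²/2g = 0.06914 m
Re = 4.25×10^4, ε/D = 0.00103 → f = 0.02481 (Swamee-Jain)
Major: h_f = f(L/D)·V²/2g = 0.02481·7824·0.06914 = 13.42 m
Minor: ΣK = 2.36; h_m = ΣK·V²/2g = 0.1632 m
Total H_L = 13.42 + 0.1632 = 13.58 m

H_L ≈ 13.6 m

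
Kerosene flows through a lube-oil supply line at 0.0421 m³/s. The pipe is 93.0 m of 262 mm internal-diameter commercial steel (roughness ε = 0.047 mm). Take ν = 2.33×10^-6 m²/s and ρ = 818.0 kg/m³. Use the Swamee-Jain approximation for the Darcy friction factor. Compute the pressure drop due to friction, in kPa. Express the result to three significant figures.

Δp ≈ 1.71 kPa

V = 4Q/(πD²) = 4·0.0421/(π·0.262²) = 0.7809 m/s
Re = VD/ν = 0.7809·0.262/2.33×10^-6 = 8.78×10^4 → turbulent
ε/D = 0.047/262 = 1.79×10^-4
Swamee-Jain: f = 0.01931
h_f = f(L/D)V²/(2g) = 0.01931·(93.0/0.262)·0.7809²/(2·9.81) = 0.2131 m
Δp = ρg·h_f = 818.0·9.81·0.2131 = 1.710 kPa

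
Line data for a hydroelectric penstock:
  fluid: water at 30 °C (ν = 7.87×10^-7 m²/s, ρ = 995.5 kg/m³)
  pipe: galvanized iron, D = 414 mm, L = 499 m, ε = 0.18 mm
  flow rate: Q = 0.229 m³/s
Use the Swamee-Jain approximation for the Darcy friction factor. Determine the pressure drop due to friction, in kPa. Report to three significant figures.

Δp ≈ 29.4 kPa

V = 4Q/(πD²) = 4·0.229/(π·0.414²) = 1.701 m/s
Re = VD/ν = 1.701·0.414/7.87×10^-7 = 8.95×10^5 → turbulent
ε/D = 0.18/414 = 4.35×10^-4
Swamee-Jain: f = 0.01691
h_f = f(L/D)V²/(2g) = 0.01691·(499/0.414)·1.701²/(2·9.81) = 3.006 m
Δp = ρg·h_f = 995.5·9.81·3.006 = 29.35 kPa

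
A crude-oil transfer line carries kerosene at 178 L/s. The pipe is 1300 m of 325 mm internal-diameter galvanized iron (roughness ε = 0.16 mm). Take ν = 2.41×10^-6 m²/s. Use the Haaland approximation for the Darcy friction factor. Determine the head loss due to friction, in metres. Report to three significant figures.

h_f ≈ 17.0 m

V = 4Q/(πD²) = 4·0.178/(π·0.325²) = 2.146 m/s
Re = VD/ν = 2.146·0.325/2.41×10^-6 = 2.89×10^5 → turbulent
ε/D = 0.16/325 = 4.92×10^-4
Haaland: f = 0.01807
h_f = f(L/D)V²/(2g) = 0.01807·(1300/0.325)·2.146²/(2·9.81) = 16.96 m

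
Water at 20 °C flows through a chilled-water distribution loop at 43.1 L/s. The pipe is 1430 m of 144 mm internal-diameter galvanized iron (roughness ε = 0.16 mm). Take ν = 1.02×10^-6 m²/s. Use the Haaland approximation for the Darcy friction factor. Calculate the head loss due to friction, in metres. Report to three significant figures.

h_f ≈ 73.8 m

V = 4Q/(πD²) = 4·0.0431/(π·0.144²) = 2.646 m/s
Re = VD/ν = 2.646·0.144/1.02×10^-6 = 3.74×10^5 → turbulent
ε/D = 0.16/144 = 0.00111
Haaland: f = 0.02083
h_f = f(L/D)V²/(2g) = 0.02083·(1430/0.144)·2.646²/(2·9.81) = 73.84 m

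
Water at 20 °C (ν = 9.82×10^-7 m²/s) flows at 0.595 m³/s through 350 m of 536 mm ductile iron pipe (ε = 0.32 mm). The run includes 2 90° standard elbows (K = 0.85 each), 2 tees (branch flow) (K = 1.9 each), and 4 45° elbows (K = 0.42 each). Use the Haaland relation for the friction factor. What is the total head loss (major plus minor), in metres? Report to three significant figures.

H_L ≈ 6.64 m

V = 4Q/(πD²) = 2.637 m/s; V²/2g = 0.3544 m
Re = 1.44×10^6, ε/D = 5.97×10^-4 → f = 0.01769 (Haaland)
Major: h_f = f(L/D)·V²/2g = 0.01769·653.0·0.3544 = 4.094 m
Minor: ΣK = 7.18; h_m = ΣK·V²/2g = 2.545 m
Total H_L = 4.094 + 2.545 = 6.639 m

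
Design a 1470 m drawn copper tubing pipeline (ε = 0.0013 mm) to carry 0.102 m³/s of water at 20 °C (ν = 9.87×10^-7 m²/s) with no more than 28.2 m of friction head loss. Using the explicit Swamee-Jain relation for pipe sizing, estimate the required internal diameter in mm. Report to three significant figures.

Swamee-Jain (Type III): D = 0.66·[ε^1.25·(LQ²/(gh_f))^4.75 + ν·Q^9.4·(L/(gh_f))^5.2]^0.04
LQ²/(gh_f) = 0.05528; L/(gh_f) = 5.314
Term 1 = ε^1.25·(…)^4.75 = 4.67×10^-14; Term 2 = ν·Q^9.4·(…)^5.2 = 2.80×10^-12
D = 0.66·(4.67×10^-14 + 2.80×10^-12)^0.04 = 0.2279 m = 228 mm
Check: V = 2.50 m/s, Re = 5.77×10^5, f = 0.01286, h_f = 26.4 m ≈ 28.2 m ✓

D ≈ 228 mm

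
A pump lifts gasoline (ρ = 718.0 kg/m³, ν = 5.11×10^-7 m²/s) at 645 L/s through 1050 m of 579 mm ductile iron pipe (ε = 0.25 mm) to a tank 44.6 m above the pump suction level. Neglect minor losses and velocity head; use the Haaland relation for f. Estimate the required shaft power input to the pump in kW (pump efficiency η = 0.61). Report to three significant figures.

V = 4Q/(πD²) = 2.450 m/s; Re = 2.78×10^6; ε/D = 4.32×10^-4; f = 0.01638
h_f = f(L/D)V²/2g = 9.084 m
Total head H = z + h_f = 44.6 + 9.084 = 53.68 m
P_hyd = ρgQH = 718.0·9.81·0.645·53.68 = 243.9 kW
P_shaft = P_hyd/η = 243.9/0.61 = 399.8 kW

P_shaft ≈ 400 kW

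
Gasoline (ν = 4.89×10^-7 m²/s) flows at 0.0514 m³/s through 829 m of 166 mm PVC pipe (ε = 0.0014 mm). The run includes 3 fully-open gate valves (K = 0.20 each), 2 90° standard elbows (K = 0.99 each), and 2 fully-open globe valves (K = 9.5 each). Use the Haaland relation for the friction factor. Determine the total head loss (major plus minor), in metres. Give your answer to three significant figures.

H_L ≈ 23.6 m

V = 4Q/(πD²) = 2.375 m/s; V²/2g = 0.2875 m
Re = 8.06×10^5, ε/D = 8.43×10^-6 → f = 0.01215 (Haaland)
Major: h_f = f(L/D)·V²/2g = 0.01215·4994·0.2875 = 17.44 m
Minor: ΣK = 21.6; h_m = ΣK·V²/2g = 6.204 m
Total H_L = 17.44 + 6.204 = 23.64 m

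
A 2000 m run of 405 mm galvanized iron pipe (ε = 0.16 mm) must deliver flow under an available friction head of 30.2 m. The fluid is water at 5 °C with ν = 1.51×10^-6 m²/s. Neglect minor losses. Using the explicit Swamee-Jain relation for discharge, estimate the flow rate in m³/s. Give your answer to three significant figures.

Q ≈ 0.346 m³/s

Swamee-Jain (Type II): Q = -0.965·√(gD⁵h_f/L)·ln[ε/(3.7D) + √(3.17ν²L/(gD³h_f))]
√(gD⁵h_f/L) = √(9.81·0.405⁵·30.2/2000) = 0.04018
ε/(3.7D) = 1.07×10^-4; √(3.17ν²L/(gD³h_f)) = 2.71×10^-5
Q = -0.965·0.04018·ln(1.339×10^-4) = 0.3458 m³/s
Check: V = 2.68 m/s, Re = 7.20×10^5, f = 0.01676, h_f = 30.4 m ≈ 30.2 m ✓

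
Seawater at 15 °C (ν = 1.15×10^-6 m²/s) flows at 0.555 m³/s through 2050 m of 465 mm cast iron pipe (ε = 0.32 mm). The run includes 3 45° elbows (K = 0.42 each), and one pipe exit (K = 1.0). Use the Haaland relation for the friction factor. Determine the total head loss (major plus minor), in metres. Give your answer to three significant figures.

H_L ≈ 45.1 m

V = 4Q/(πD²) = 3.268 m/s; V²/2g = 0.5444 m
Re = 1.32×10^6, ε/D = 6.88×10^-4 → f = 0.01827 (Haaland)
Major: h_f = f(L/D)·V²/2g = 0.01827·4409·0.5444 = 43.84 m
Minor: ΣK = 2.26; h_m = ΣK·V²/2g = 1.230 m
Total H_L = 43.84 + 1.230 = 45.07 m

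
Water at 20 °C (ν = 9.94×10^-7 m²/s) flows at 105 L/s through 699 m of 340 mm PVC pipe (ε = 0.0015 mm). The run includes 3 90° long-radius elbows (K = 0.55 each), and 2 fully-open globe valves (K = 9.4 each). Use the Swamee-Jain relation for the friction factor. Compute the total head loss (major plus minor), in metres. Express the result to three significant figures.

H_L ≈ 3.32 m

V = 4Q/(πD²) = 1.156 m/s; V²/2g = 0.06817 m
Re = 3.96×10^5, ε/D = 4.41×10^-6 → f = 0.01372 (Swamee-Jain)
Major: h_f = f(L/D)·V²/2g = 0.01372·2056·0.06817 = 1.923 m
Minor: ΣK = 20.4; h_m = ΣK·V²/2g = 1.394 m
Total H_L = 1.923 + 1.394 = 3.317 m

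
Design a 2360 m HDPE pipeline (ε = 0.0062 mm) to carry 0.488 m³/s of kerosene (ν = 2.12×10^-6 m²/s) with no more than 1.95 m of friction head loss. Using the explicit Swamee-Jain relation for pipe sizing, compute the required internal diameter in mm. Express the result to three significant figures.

D ≈ 814 mm

Swamee-Jain (Type III): D = 0.66·[ε^1.25·(LQ²/(gh_f))^4.75 + ν·Q^9.4·(L/(gh_f))^5.2]^0.04
LQ²/(gh_f) = 29.38; L/(gh_f) = 123.4
Term 1 = ε^1.25·(…)^4.75 = 2.91; Term 2 = ν·Q^9.4·(…)^5.2 = 187
D = 0.66·(2.91 + 187)^0.04 = 0.8141 m = 814 mm
Check: V = 0.937 m/s, Re = 3.60×10^5, f = 0.01400, h_f = 1.82 m ≈ 1.95 m ✓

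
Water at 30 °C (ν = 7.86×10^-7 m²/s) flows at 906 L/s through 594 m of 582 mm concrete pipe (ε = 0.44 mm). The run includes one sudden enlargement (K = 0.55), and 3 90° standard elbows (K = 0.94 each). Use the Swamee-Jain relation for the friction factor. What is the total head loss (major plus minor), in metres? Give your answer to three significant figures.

V = 4Q/(πD²) = 3.406 m/s; V²/2g = 0.5911 m
Re = 2.52×10^6, ε/D = 7.56×10^-4 → f = 0.01857 (Swamee-Jain)
Major: h_f = f(L/D)·V²/2g = 0.01857·1021·0.5911 = 11.20 m
Minor: ΣK = 3.37; h_m = ΣK·V²/2g = 1.992 m
Total H_L = 11.20 + 1.992 = 13.20 m

H_L ≈ 13.2 m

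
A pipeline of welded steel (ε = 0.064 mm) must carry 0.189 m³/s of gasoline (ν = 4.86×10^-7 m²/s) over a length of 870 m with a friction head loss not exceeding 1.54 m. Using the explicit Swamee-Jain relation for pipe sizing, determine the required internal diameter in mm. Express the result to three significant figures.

D ≈ 476 mm

Swamee-Jain (Type III): D = 0.66·[ε^1.25·(LQ²/(gh_f))^4.75 + ν·Q^9.4·(L/(gh_f))^5.2]^0.04
LQ²/(gh_f) = 2.057; L/(gh_f) = 57.59
Term 1 = ε^1.25·(…)^4.75 = 1.76×10^-4; Term 2 = ν·Q^9.4·(…)^5.2 = 1.09×10^-4
D = 0.66·(1.76×10^-4 + 1.09×10^-4)^0.04 = 0.4762 m = 476 mm
Check: V = 1.06 m/s, Re = 1.04×10^6, f = 0.01395, h_f = 1.46 m ≈ 1.54 m ✓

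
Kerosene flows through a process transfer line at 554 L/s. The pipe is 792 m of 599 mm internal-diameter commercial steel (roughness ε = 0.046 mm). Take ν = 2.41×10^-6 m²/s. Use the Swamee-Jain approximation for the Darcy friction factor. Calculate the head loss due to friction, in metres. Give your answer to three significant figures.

V = 4Q/(πD²) = 4·0.554/(π·0.599²) = 1.966 m/s
Re = VD/ν = 1.966·0.599/2.41×10^-6 = 4.89×10^5 → turbulent
ε/D = 0.046/599 = 7.68×10^-5
Swamee-Jain: f = 0.01423
h_f = f(L/D)V²/(2g) = 0.01423·(792/0.599)·1.966²/(2·9.81) = 3.706 m

h_f ≈ 3.71 m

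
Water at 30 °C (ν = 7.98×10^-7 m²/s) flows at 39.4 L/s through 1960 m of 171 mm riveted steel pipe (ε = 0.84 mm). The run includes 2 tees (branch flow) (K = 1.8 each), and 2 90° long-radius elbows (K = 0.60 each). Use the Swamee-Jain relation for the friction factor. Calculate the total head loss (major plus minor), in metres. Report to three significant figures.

V = 4Q/(πD²) = 1.716 m/s; V²/2g = 0.1500 m
Re = 3.68×10^5, ε/D = 0.00491 → f = 0.03059 (Swamee-Jain)
Major: h_f = f(L/D)·V²/2g = 0.03059·11462·0.1500 = 52.59 m
Minor: ΣK = 4.80; h_m = ΣK·V²/2g = 0.7201 m
Total H_L = 52.59 + 0.7201 = 53.31 m

H_L ≈ 53.3 m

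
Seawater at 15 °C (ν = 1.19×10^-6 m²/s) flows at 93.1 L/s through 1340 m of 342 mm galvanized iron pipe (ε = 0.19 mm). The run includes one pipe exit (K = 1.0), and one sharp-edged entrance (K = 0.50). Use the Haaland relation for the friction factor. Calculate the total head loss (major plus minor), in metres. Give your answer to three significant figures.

H_L ≈ 3.86 m

V = 4Q/(πD²) = 1.013 m/s; V²/2g = 0.05235 m
Re = 2.91×10^5, ε/D = 5.56×10^-4 → f = 0.01842 (Haaland)
Major: h_f = f(L/D)·V²/2g = 0.01842·3918·0.05235 = 3.779 m
Minor: ΣK = 1.50; h_m = ΣK·V²/2g = 0.07852 m
Total H_L = 3.779 + 0.07852 = 3.857 m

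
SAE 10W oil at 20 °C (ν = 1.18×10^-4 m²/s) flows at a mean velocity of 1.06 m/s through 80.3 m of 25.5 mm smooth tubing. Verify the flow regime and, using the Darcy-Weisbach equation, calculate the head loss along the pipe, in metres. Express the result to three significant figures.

Re = VD/ν = 1.06·0.02550/1.18×10^-4 = 229 → laminar (Re < 2300)
f = 64/Re = 0.2794
h_f = f(L/D)V²/(2g) = 0.2794·(80.3/0.02550)·1.06²/(2·9.81) = 50.39 m

h_f ≈ 50.4 m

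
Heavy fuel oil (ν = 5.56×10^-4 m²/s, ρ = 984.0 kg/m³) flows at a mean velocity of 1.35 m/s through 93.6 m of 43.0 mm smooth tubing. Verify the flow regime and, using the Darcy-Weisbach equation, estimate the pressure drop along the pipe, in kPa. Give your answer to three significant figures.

Δp ≈ 1200 kPa

Re = VD/ν = 1.35·0.04300/5.56×10^-4 = 104 → laminar (Re < 2300)
f = 64/Re = 0.6130
h_f = f(L/D)V²/(2g) = 0.6130·(93.6/0.04300)·1.35²/(2·9.81) = 123.9 m
Δp = ρg·h_f = 984.0·9.81·123.9 = 1196 kPa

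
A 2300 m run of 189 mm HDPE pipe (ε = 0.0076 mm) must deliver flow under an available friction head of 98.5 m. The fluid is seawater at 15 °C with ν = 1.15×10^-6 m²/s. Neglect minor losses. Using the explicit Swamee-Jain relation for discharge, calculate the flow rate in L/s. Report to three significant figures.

Swamee-Jain (Type II): Q = -0.965·√(gD⁵h_f/L)·ln[ε/(3.7D) + √(3.17ν²L/(gD³h_f))]
√(gD⁵h_f/L) = √(9.81·0.189⁵·98.5/2300) = 0.01007
ε/(3.7D) = 1.09×10^-5; √(3.17ν²L/(gD³h_f)) = 3.84×10^-5
Q = -0.965·0.01007·ln(4.931×10^-5) = 0.09633 m³/s
Check: V = 3.43 m/s, Re = 5.64×10^5, f = 0.01347, h_f = 98.5 m ≈ 98.5 m ✓

Q ≈ 96.3 L/s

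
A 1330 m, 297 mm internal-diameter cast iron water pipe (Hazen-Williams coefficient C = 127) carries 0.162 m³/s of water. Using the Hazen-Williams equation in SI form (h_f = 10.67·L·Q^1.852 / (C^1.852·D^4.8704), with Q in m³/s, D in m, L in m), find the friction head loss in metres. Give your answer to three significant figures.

h_f = 10.67·1330·0.162^1.852 / (127^1.852·0.297^4.8704) = 22.89 m

h_f ≈ 22.9 m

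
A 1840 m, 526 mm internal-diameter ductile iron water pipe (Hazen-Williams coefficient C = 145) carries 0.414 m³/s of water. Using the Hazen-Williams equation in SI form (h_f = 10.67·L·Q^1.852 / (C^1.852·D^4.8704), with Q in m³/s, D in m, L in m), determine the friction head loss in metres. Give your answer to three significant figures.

h_f = 10.67·1840·0.414^1.852 / (145^1.852·0.526^4.8704) = 8.704 m

h_f ≈ 8.70 m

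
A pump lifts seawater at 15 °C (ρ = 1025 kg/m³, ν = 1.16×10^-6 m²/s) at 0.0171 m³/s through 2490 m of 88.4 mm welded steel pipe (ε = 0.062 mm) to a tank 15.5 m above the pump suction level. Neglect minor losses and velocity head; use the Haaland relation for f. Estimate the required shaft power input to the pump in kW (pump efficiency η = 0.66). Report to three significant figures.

V = 4Q/(πD²) = 2.786 m/s; Re = 2.12×10^5; ε/D = 7.01×10^-4; f = 0.01955
h_f = f(L/D)V²/2g = 217.9 m
Total head H = z + h_f = 15.5 + 217.9 = 233.4 m
P_hyd = ρgQH = 1025·9.81·0.0171·233.4 = 40.13 kW
P_shaft = P_hyd/η = 40.13/0.66 = 60.80 kW

P_shaft ≈ 60.8 kW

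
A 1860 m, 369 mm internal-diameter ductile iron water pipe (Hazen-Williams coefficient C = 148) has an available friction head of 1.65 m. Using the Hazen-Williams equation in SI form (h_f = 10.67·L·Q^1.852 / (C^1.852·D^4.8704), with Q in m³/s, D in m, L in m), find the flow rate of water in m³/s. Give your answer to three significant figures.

Q ≈ 0.0674 m³/s

Rearranging: Q = [h_f·C^1.852·D^4.8704 / (10.67·L)]^(1/1.852)
Q = [1.65·148^1.852·0.369^4.8704 / (10.67·1860)]^0.540 = 0.06737 m³/s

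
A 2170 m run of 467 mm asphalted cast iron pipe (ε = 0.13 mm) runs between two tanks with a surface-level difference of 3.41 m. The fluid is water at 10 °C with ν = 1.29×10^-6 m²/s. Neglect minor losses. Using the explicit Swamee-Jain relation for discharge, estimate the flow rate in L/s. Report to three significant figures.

Swamee-Jain (Type II): Q = -0.965·√(gD⁵h_f/L)·ln[ε/(3.7D) + √(3.17ν²L/(gD³h_f))]
√(gD⁵h_f/L) = √(9.81·0.467⁵·3.41/2170) = 0.01850
ε/(3.7D) = 7.52×10^-5; √(3.17ν²L/(gD³h_f)) = 5.80×10^-5
Q = -0.965·0.01850·ln(1.332×10^-4) = 0.1593 m³/s
Check: V = 0.930 m/s, Re = 3.37×10^5, f = 0.01673, h_f = 3.43 m ≈ 3.41 m ✓

Q ≈ 159 L/s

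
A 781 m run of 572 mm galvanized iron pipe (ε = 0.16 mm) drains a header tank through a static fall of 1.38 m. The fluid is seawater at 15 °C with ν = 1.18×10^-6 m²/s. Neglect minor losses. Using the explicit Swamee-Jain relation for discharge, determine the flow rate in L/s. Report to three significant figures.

Q ≈ 286 L/s

Swamee-Jain (Type II): Q = -0.965·√(gD⁵h_f/L)·ln[ε/(3.7D) + √(3.17ν²L/(gD³h_f))]
√(gD⁵h_f/L) = √(9.81·0.572⁵·1.38/781) = 0.03258
ε/(3.7D) = 7.56×10^-5; √(3.17ν²L/(gD³h_f)) = 3.69×10^-5
Q = -0.965·0.03258·ln(1.125×10^-4) = 0.2859 m³/s
Check: V = 1.11 m/s, Re = 5.39×10^5, f = 0.01612, h_f = 1.39 m ≈ 1.38 m ✓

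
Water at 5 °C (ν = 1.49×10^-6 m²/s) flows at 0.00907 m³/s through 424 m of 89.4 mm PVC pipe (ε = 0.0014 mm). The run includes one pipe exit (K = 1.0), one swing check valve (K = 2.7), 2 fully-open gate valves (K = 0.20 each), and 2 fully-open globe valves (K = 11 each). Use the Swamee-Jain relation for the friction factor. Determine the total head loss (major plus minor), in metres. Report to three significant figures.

H_L ≈ 12.1 m

V = 4Q/(πD²) = 1.445 m/s; V²/2g = 0.1064 m
Re = 8.67×10^4, ε/D = 1.57×10^-5 → f = 0.01850 (Swamee-Jain)
Major: h_f = f(L/D)·V²/2g = 0.01850·4743·0.1064 = 9.335 m
Minor: ΣK = 26.1; h_m = ΣK·V²/2g = 2.777 m
Total H_L = 9.335 + 2.777 = 12.11 m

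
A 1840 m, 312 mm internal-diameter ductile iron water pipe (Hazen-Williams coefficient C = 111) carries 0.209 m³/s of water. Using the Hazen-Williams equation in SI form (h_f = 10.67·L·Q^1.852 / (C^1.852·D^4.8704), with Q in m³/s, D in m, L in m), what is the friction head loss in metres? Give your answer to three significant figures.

h_f ≈ 51.2 m

h_f = 10.67·1840·0.209^1.852 / (111^1.852·0.312^4.8704) = 51.24 m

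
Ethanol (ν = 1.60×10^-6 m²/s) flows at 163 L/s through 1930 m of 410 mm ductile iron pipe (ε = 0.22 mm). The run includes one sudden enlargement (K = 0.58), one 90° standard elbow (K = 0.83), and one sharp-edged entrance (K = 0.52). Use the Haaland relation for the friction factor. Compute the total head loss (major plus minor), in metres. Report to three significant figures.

V = 4Q/(πD²) = 1.235 m/s; V²/2g = 0.07769 m
Re = 3.16×10^5, ε/D = 5.37×10^-4 → f = 0.01822 (Haaland)
Major: h_f = f(L/D)·V²/2g = 0.01822·4707·0.07769 = 6.664 m
Minor: ΣK = 1.93; h_m = ΣK·V²/2g = 0.1499 m
Total H_L = 6.664 + 0.1499 = 6.814 m

H_L ≈ 6.81 m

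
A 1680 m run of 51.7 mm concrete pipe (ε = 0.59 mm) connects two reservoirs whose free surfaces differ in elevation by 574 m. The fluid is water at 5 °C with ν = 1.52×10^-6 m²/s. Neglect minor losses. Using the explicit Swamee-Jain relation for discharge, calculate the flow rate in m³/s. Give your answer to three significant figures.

Q ≈ 0.00616 m³/s

Swamee-Jain (Type II): Q = -0.965·√(gD⁵h_f/L)·ln[ε/(3.7D) + √(3.17ν²L/(gD³h_f))]
√(gD⁵h_f/L) = √(9.81·0.0517⁵·574/1680) = 0.001113
ε/(3.7D) = 0.00308; √(3.17ν²L/(gD³h_f)) = 1.26×10^-4
Q = -0.965·0.001113·ln(0.003210) = 0.006165 m³/s
Check: V = 2.94 m/s, Re = 9.99×10^4, f = 0.04045, h_f = 578 m ≈ 574 m ✓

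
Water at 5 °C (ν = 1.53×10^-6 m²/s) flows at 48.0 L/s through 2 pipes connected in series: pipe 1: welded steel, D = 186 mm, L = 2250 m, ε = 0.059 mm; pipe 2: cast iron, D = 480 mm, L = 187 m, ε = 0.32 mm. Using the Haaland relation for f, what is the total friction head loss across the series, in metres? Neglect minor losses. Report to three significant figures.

Pipe 1: V = 1.767 m/s, Re = 2.15×10^5, ε/D = 3.17×10^-4, f = 0.01748, h_1 = f(L/D)V²/2g = 33.62 m
Pipe 2: V = 0.2653 m/s, Re = 8.32×10^4, ε/D = 6.67×10^-4, f = 0.02119, h_2 = f(L/D)V²/2g = 0.02961 m
Series → Q common, losses add: H = Σh = 33.65 m

H ≈ 33.7 m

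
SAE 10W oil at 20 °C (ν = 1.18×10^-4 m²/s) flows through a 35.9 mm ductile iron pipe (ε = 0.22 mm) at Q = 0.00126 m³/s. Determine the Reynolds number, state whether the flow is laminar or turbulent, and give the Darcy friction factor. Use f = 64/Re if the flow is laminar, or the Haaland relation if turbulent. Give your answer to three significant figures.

V = 4Q/(πD²) = 1.245 m/s
Re = VD/ν = 1.245·0.0359/1.18×10^-4 = 379
Re < 2300 → laminar → f = 64/Re = 0.1690

Re ≈ 379; laminar; f = 64/Re ≈ 0.169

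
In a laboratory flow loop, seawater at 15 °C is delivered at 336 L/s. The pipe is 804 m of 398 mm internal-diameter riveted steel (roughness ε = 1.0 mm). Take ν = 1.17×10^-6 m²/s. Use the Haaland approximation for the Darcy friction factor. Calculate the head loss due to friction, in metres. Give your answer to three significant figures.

h_f ≈ 18.9 m

V = 4Q/(πD²) = 4·0.336/(π·0.398²) = 2.701 m/s
Re = VD/ν = 2.701·0.398/1.17×10^-6 = 9.19×10^5 → turbulent
ε/D = 1.0/398 = 0.00251
Haaland: f = 0.02511
h_f = f(L/D)V²/(2g) = 0.02511·(804/0.398)·2.701²/(2·9.81) = 18.86 m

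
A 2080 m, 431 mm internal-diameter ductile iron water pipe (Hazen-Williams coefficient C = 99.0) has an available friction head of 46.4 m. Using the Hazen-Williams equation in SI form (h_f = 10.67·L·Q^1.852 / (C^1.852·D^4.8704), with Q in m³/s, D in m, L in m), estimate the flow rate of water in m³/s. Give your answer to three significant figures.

Q ≈ 0.387 m³/s

Rearranging: Q = [h_f·C^1.852·D^4.8704 / (10.67·L)]^(1/1.852)
Q = [46.4·99.0^1.852·0.431^4.8704 / (10.67·2080)]^0.540 = 0.3868 m³/s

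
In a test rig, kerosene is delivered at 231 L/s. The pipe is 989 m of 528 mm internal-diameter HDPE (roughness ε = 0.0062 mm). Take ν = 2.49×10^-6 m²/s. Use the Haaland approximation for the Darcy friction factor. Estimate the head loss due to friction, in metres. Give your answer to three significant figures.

h_f ≈ 1.62 m

V = 4Q/(πD²) = 4·0.231/(π·0.528²) = 1.055 m/s
Re = VD/ν = 1.055·0.528/2.49×10^-6 = 2.24×10^5 → turbulent
ε/D = 0.0062/528 = 1.17×10^-5
Haaland: f = 0.01524
h_f = f(L/D)V²/(2g) = 0.01524·(989/0.528)·1.055²/(2·9.81) = 1.620 m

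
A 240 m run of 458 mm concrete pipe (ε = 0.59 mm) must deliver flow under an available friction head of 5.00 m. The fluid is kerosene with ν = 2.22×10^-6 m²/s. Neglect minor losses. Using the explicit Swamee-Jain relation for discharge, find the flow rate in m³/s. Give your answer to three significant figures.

Q ≈ 0.488 m³/s

Swamee-Jain (Type II): Q = -0.965·√(gD⁵h_f/L)·ln[ε/(3.7D) + √(3.17ν²L/(gD³h_f))]
√(gD⁵h_f/L) = √(9.81·0.458⁵·5.00/240) = 0.06418
ε/(3.7D) = 3.48×10^-4; √(3.17ν²L/(gD³h_f)) = 2.82×10^-5
Q = -0.965·0.06418·ln(3.764×10^-4) = 0.4883 m³/s
Check: V = 2.96 m/s, Re = 6.11×10^5, f = 0.02142, h_f = 5.03 m ≈ 5.00 m ✓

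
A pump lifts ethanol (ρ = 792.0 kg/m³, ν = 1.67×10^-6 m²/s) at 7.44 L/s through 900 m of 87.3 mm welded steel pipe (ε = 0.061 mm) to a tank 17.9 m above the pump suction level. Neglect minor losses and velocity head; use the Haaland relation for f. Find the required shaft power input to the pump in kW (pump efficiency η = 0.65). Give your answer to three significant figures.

V = 4Q/(πD²) = 1.243 m/s; Re = 6.50×10^4; ε/D = 6.99×10^-4; f = 0.02200
h_f = f(L/D)V²/2g = 17.86 m
Total head H = z + h_f = 17.9 + 17.86 = 35.76 m
P_hyd = ρgQH = 792.0·9.81·0.00744·35.76 = 2.067 kW
P_shaft = P_hyd/η = 2.067/0.65 = 3.180 kW

P_shaft ≈ 3.18 kW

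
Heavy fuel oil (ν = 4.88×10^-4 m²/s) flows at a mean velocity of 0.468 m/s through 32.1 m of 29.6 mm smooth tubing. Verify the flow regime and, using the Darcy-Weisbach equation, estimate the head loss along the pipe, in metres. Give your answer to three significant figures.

h_f ≈ 27.3 m

Re = VD/ν = 0.468·0.02960/4.88×10^-4 = 28.4 → laminar (Re < 2300)
f = 64/Re = 2.255
h_f = f(L/D)V²/(2g) = 2.255·(32.1/0.02960)·0.468²/(2·9.81) = 27.29 m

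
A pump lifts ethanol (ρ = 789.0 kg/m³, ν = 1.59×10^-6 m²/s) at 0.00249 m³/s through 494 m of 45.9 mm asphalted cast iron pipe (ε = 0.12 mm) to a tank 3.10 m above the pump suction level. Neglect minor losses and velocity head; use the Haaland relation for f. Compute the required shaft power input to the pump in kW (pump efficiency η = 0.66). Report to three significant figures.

P_shaft ≈ 1.11 kW

V = 4Q/(πD²) = 1.505 m/s; Re = 4.34×10^4; ε/D = 0.00261; f = 0.02798
h_f = f(L/D)V²/2g = 34.75 m
Total head H = z + h_f = 3.10 + 34.75 = 37.85 m
P_hyd = ρgQH = 789.0·9.81·0.00249·37.85 = 0.7295 kW
P_shaft = P_hyd/η = 0.7295/0.66 = 1.105 kW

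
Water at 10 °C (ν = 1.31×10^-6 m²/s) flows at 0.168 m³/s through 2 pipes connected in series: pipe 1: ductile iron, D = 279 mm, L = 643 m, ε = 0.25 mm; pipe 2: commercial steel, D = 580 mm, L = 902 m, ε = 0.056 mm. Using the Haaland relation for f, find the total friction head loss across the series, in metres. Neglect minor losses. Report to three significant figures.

Pipe 1: V = 2.748 m/s, Re = 5.85×10^5, ε/D = 8.96×10^-4, f = 0.01964, h_1 = f(L/D)V²/2g = 17.42 m
Pipe 2: V = 0.6359 m/s, Re = 2.82×10^5, ε/D = 9.66×10^-5, f = 0.01534, h_2 = f(L/D)V²/2g = 0.4916 m
Series → Q common, losses add: H = Σh = 17.92 m

H ≈ 17.9 m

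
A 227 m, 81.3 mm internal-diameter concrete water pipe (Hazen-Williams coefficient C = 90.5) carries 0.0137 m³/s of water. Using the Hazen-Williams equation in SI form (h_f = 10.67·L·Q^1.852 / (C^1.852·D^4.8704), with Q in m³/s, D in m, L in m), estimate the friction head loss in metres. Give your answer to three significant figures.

h_f ≈ 41.5 m

h_f = 10.67·227·0.0137^1.852 / (90.5^1.852·0.0813^4.8704) = 41.49 m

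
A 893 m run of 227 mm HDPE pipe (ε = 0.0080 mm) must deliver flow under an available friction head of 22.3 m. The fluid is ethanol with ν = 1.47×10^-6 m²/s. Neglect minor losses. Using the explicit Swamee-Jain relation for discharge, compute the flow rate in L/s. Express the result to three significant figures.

Q ≈ 114 L/s

Swamee-Jain (Type II): Q = -0.965·√(gD⁵h_f/L)·ln[ε/(3.7D) + √(3.17ν²L/(gD³h_f))]
√(gD⁵h_f/L) = √(9.81·0.227⁵·22.3/893) = 0.01215
ε/(3.7D) = 9.52×10^-6; √(3.17ν²L/(gD³h_f)) = 4.89×10^-5
Q = -0.965·0.01215·ln(5.842×10^-5) = 0.1143 m³/s
Check: V = 2.82 m/s, Re = 4.36×10^5, f = 0.01392, h_f = 22.3 m ≈ 22.3 m ✓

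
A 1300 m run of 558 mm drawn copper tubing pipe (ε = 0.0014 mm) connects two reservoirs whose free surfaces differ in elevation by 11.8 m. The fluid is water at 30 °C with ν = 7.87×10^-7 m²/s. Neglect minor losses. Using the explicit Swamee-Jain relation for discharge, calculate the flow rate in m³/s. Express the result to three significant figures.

Q ≈ 0.759 m³/s

Swamee-Jain (Type II): Q = -0.965·√(gD⁵h_f/L)·ln[ε/(3.7D) + √(3.17ν²L/(gD³h_f))]
√(gD⁵h_f/L) = √(9.81·0.558⁵·11.8/1300) = 0.06940
ε/(3.7D) = 6.78×10^-7; √(3.17ν²L/(gD³h_f)) = 1.13×10^-5
Q = -0.965·0.06940·ln(1.194×10^-5) = 0.7592 m³/s
Check: V = 3.10 m/s, Re = 2.20×10^6, f = 0.01031, h_f = 11.8 m ≈ 11.8 m ✓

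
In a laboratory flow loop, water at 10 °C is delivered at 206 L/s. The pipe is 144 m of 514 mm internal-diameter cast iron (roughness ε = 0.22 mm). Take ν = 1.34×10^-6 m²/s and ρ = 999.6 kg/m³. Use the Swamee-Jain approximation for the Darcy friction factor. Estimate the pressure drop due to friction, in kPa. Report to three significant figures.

Δp ≈ 2.43 kPa

V = 4Q/(πD²) = 4·0.206/(π·0.514²) = 0.9928 m/s
Re = VD/ν = 0.9928·0.514/1.34×10^-6 = 3.81×10^5 → turbulent
ε/D = 0.22/514 = 4.28×10^-4
Swamee-Jain: f = 0.01760
h_f = f(L/D)V²/(2g) = 0.01760·(144/0.514)·0.9928²/(2·9.81) = 0.2477 m
Δp = ρg·h_f = 999.6·9.81·0.2477 = 2.429 kPa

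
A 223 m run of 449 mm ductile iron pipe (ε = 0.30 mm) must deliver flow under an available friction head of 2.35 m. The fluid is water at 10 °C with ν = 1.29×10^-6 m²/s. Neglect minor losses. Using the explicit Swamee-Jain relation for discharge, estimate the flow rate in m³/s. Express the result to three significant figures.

Q ≈ 0.356 m³/s

Swamee-Jain (Type II): Q = -0.965·√(gD⁵h_f/L)·ln[ε/(3.7D) + √(3.17ν²L/(gD³h_f))]
√(gD⁵h_f/L) = √(9.81·0.449⁵·2.35/223) = 0.04343
ε/(3.7D) = 1.81×10^-4; √(3.17ν²L/(gD³h_f)) = 2.37×10^-5
Q = -0.965·0.04343·ln(2.043×10^-4) = 0.3561 m³/s
Check: V = 2.25 m/s, Re = 7.83×10^5, f = 0.01846, h_f = 2.36 m ≈ 2.35 m ✓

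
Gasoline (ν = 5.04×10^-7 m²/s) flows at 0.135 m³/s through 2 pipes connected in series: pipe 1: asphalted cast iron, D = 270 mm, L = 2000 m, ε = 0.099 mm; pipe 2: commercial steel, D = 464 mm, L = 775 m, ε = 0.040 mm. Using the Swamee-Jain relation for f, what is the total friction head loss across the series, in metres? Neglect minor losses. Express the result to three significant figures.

Pipe 1: V = 2.358 m/s, Re = 1.26×10^6, ε/D = 3.67×10^-4, f = 0.01619, h_1 = f(L/D)V²/2g = 33.98 m
Pipe 2: V = 0.7984 m/s, Re = 7.35×10^5, ε/D = 8.62×10^-5, f = 0.01370, h_2 = f(L/D)V²/2g = 0.7433 m
Series → Q common, losses add: H = Σh = 34.73 m

H ≈ 34.7 m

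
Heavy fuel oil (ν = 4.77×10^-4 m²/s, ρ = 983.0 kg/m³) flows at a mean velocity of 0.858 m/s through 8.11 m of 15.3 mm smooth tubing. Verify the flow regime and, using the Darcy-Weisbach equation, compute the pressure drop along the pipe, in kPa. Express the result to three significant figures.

Δp ≈ 446 kPa

Re = VD/ν = 0.858·0.01530/4.77×10^-4 = 27.5 → laminar (Re < 2300)
f = 64/Re = 2.326
h_f = f(L/D)V²/(2g) = 2.326·(8.11/0.01530)·0.858²/(2·9.81) = 46.25 m
Δp = ρg·h_f = 983.0·9.81·46.25 = 446.0 kPa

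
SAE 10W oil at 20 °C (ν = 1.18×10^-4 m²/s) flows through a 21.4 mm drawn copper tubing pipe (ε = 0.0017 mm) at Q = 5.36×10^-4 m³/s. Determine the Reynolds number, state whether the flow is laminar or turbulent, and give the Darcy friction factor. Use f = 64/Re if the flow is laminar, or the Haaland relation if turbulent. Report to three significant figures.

V = 4Q/(πD²) = 1.490 m/s
Re = VD/ν = 1.490·0.0214/1.18×10^-4 = 270
Re < 2300 → laminar → f = 64/Re = 0.2368

Re ≈ 270; laminar; f = 64/Re ≈ 0.237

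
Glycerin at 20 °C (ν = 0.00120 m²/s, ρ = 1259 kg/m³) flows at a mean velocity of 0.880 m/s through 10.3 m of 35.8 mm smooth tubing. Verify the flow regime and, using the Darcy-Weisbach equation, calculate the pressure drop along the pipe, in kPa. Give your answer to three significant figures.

Δp ≈ 342 kPa

Re = VD/ν = 0.880·0.03580/0.00120 = 26.3 → laminar (Re < 2300)
f = 64/Re = 2.438
h_f = f(L/D)V²/(2g) = 2.438·(10.3/0.03580)·0.880²/(2·9.81) = 27.68 m
Δp = ρg·h_f = 1259·9.81·27.68 = 341.9 kPa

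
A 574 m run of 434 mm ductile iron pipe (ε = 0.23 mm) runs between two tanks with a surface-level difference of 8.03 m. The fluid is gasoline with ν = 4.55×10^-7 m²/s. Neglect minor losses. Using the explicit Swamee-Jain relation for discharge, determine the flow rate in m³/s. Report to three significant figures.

Swamee-Jain (Type II): Q = -0.965·√(gD⁵h_f/L)·ln[ε/(3.7D) + √(3.17ν²L/(gD³h_f))]
√(gD⁵h_f/L) = √(9.81·0.434⁵·8.03/574) = 0.04597
ε/(3.7D) = 1.43×10^-4; √(3.17ν²L/(gD³h_f)) = 7.65×10^-6
Q = -0.965·0.04597·ln(1.509×10^-4) = 0.3903 m³/s
Check: V = 2.64 m/s, Re = 2.52×10^6, f = 0.01718, h_f = 8.06 m ≈ 8.03 m ✓

Q ≈ 0.390 m³/s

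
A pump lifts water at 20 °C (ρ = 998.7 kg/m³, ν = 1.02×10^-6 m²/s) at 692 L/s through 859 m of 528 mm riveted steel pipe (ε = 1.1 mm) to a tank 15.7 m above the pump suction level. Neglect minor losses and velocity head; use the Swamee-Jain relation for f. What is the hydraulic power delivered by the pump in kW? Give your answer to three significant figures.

P_hyd ≈ 240 kW

V = 4Q/(πD²) = 3.160 m/s; Re = 1.64×10^6; ε/D = 0.00208; f = 0.02384
h_f = f(L/D)V²/2g = 19.75 m
Total head H = z + h_f = 15.7 + 19.75 = 35.45 m
P_hyd = ρgQH = 998.7·9.81·0.692·35.45 = 240.3 kW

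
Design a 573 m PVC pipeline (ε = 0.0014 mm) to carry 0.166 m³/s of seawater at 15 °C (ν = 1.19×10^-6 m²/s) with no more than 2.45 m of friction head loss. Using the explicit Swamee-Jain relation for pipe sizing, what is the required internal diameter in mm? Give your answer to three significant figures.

D ≈ 377 mm

Swamee-Jain (Type III): D = 0.66·[ε^1.25·(LQ²/(gh_f))^4.75 + ν·Q^9.4·(L/(gh_f))^5.2]^0.04
LQ²/(gh_f) = 0.6570; L/(gh_f) = 23.84
Term 1 = ε^1.25·(…)^4.75 = 6.55×10^-9; Term 2 = ν·Q^9.4·(…)^5.2 = 8.07×10^-7
D = 0.66·(6.55×10^-9 + 8.07×10^-7)^0.04 = 0.3767 m = 377 mm
Check: V = 1.49 m/s, Re = 4.72×10^5, f = 0.01329, h_f = 2.29 m ≈ 2.45 m ✓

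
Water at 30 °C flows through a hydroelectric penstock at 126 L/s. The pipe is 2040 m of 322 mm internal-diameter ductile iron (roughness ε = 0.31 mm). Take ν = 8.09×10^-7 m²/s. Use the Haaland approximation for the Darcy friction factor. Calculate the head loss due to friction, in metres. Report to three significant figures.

V = 4Q/(πD²) = 4·0.126/(π·0.322²) = 1.547 m/s
Re = VD/ν = 1.547·0.322/8.09×10^-7 = 6.16×10^5 → turbulent
ε/D = 0.31/322 = 9.63×10^-4
Haaland: f = 0.01993
h_f = f(L/D)V²/(2g) = 0.01993·(2040/0.322)·1.547²/(2·9.81) = 15.41 m

h_f ≈ 15.4 m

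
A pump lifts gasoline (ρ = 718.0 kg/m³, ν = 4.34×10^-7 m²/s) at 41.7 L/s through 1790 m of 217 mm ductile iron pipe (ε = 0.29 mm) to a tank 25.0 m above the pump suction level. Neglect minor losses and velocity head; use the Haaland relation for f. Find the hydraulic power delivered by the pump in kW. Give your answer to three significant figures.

P_hyd ≈ 10.7 kW

V = 4Q/(πD²) = 1.128 m/s; Re = 5.64×10^5; ε/D = 0.00134; f = 0.02152
h_f = f(L/D)V²/2g = 11.50 m
Total head H = z + h_f = 25.0 + 11.50 = 36.50 m
P_hyd = ρgQH = 718.0·9.81·0.0417·36.50 = 10.72 kW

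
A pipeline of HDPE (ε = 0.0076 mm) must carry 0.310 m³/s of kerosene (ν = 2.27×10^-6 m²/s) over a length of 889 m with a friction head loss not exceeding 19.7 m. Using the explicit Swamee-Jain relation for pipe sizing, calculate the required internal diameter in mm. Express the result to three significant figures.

D ≈ 348 mm

Swamee-Jain (Type III): D = 0.66·[ε^1.25·(LQ²/(gh_f))^4.75 + ν·Q^9.4·(L/(gh_f))^5.2]^0.04
LQ²/(gh_f) = 0.4421; L/(gh_f) = 4.600
Term 1 = ε^1.25·(…)^4.75 = 8.26×10^-9; Term 2 = ν·Q^9.4·(…)^5.2 = 1.05×10^-7
D = 0.66·(8.26×10^-9 + 1.05×10^-7)^0.04 = 0.3481 m = 348 mm
Check: V = 3.26 m/s, Re = 5.00×10^5, f = 0.01344, h_f = 18.6 m ≈ 19.7 m ✓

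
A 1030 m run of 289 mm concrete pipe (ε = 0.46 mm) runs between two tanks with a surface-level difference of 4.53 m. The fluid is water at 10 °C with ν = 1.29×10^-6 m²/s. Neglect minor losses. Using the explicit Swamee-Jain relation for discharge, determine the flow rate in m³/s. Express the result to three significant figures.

Q ≈ 0.0684 m³/s

Swamee-Jain (Type II): Q = -0.965·√(gD⁵h_f/L)·ln[ε/(3.7D) + √(3.17ν²L/(gD³h_f))]
√(gD⁵h_f/L) = √(9.81·0.289⁵·4.53/1030) = 0.009326
ε/(3.7D) = 4.30×10^-4; √(3.17ν²L/(gD³h_f)) = 7.12×10^-5
Q = -0.965·0.009326·ln(5.014×10^-4) = 0.06838 m³/s
Check: V = 1.04 m/s, Re = 2.34×10^5, f = 0.02312, h_f = 4.56 m ≈ 4.53 m ✓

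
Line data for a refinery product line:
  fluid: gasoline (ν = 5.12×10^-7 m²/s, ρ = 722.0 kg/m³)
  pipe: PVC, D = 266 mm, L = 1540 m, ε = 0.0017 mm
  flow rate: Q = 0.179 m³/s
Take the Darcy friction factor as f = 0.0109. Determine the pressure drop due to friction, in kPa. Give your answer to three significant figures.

Δp ≈ 236 kPa

V = 4Q/(πD²) = 4·0.179/(π·0.266²) = 3.221 m/s
h_f = f(L/D)V²/(2g) = 0.01090·(1540/0.266)·3.221²/(2·9.81) = 33.37 m
Δp = ρg·h_f = 722.0·9.81·33.37 = 236.4 kPa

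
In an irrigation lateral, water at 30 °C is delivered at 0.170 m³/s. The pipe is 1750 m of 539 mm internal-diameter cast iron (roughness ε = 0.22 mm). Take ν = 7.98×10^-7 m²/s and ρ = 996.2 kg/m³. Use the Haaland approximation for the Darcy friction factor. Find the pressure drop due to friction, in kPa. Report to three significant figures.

Δp ≈ 15.2 kPa

V = 4Q/(πD²) = 4·0.170/(π·0.539²) = 0.7450 m/s
Re = VD/ν = 0.7450·0.539/7.98×10^-7 = 5.03×10^5 → turbulent
ε/D = 0.22/539 = 4.08×10^-4
Haaland: f = 0.01696
h_f = f(L/D)V²/(2g) = 0.01696·(1750/0.539)·0.7450²/(2·9.81) = 1.558 m
Δp = ρg·h_f = 996.2·9.81·1.558 = 15.22 kPa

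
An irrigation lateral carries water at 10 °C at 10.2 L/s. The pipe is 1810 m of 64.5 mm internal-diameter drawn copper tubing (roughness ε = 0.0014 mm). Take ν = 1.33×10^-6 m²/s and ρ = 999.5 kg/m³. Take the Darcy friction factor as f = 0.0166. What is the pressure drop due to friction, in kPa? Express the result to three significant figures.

V = 4Q/(πD²) = 4·0.0102/(π·0.0645²) = 3.122 m/s
h_f = f(L/D)V²/(2g) = 0.01660·(1810/0.0645)·3.122²/(2·9.81) = 231.4 m
Δp = ρg·h_f = 999.5·9.81·231.4 = 2269 kPa

Δp ≈ 2270 kPa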